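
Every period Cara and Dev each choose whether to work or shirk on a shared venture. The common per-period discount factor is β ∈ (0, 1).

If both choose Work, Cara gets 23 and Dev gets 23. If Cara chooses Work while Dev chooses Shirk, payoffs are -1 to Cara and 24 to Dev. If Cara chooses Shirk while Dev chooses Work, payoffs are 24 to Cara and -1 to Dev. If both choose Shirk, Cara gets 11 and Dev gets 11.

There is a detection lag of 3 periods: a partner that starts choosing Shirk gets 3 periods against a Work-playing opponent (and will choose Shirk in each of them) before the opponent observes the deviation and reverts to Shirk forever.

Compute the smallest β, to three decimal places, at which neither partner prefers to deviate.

A deviator earns 24 for 3 periods, then 11 forever; cooperating earns 23 forever. Multiplying the IC by (1−β):
23 ≥ 24(1−β^3) + 11β^3, so 13·β^3 ≥ 1 and β^3 ≥ 1/13.
β ≥ (1/13)^(1/3) ≈ 0.425.

0.425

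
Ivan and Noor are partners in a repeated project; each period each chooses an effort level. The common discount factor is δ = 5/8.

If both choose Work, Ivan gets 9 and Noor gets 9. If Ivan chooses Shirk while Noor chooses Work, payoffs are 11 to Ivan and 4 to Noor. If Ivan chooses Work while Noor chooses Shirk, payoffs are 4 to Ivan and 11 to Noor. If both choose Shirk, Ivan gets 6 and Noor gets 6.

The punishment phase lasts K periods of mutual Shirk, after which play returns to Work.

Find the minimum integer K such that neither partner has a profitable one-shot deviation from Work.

IC: δ(1−δ^K)/(1−δ) ≥ (11−9)/(9−6) = 2/3.
With δ = 5/8: need 1 − δ^K ≥ 2/3·(1−5/8)/(5/8), i.e. δ^K ≤ 0.6000.
Since (5/8)^1 = 0.6250 and (5/8)^2 = 0.3906, the smallest such K is 2.

2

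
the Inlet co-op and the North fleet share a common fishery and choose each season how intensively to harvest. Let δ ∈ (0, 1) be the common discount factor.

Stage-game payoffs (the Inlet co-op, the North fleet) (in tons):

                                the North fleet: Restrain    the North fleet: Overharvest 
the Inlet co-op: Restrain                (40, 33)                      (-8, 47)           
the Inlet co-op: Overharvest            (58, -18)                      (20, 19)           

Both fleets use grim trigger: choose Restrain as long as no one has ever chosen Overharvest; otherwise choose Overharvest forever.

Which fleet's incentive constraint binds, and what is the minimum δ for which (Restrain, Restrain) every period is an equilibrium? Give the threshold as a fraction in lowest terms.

the North fleet; δ ≥ 1/2

the Inlet co-op: cooperation gives 40 each period; deviation gives 58 once then 20 forever.
  40/(1−δ) ≥ 58 + 20δ/(1−δ) ⇒ δ ≥ 18/38 = 9/19.
the North fleet: cooperation gives 33 each period; deviation gives 47 once then 19 forever.
  δ ≥ 14/28 = 1/2.
Both must hold, so the binding constraint is the North fleet's: δ ≥ 1/2.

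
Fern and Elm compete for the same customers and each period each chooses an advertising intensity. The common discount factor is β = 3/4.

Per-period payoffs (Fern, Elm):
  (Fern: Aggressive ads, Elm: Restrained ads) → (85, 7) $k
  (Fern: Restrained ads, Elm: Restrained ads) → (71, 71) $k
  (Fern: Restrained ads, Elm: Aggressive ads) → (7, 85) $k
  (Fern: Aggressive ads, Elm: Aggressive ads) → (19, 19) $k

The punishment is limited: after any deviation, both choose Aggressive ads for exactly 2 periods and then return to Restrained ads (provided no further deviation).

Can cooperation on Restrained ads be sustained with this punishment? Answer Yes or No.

IC: β+…+β^2 ≥ (85−71)/(71−19) = 7/26.
At β = 3/4: partial sum = 1.3125 ≥ 0.2692. Cooperation sustainable.

Yes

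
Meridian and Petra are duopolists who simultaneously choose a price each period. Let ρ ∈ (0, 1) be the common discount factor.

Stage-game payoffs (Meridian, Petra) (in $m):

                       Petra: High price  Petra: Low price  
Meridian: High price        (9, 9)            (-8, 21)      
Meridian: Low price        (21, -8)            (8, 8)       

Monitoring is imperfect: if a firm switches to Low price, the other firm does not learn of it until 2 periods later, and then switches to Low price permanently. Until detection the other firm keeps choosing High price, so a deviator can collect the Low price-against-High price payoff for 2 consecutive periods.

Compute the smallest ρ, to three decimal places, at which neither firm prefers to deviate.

0.961

The best deviation is to choose Low price for all 2 undetected periods, earning 21 each, then 8 forever once detected.
Deviation value: 21(1−ρ^2)/(1−ρ) + 8ρ^2/(1−ρ); cooperation value: 9/(1−ρ).
IC: 9 ≥ 21(1−ρ^2) + 8ρ^2 = 21 − 13ρ^2.
So ρ^2 ≥ 12/13, giving ρ ≥ (12/13)^(1/2) ≈ 0.961.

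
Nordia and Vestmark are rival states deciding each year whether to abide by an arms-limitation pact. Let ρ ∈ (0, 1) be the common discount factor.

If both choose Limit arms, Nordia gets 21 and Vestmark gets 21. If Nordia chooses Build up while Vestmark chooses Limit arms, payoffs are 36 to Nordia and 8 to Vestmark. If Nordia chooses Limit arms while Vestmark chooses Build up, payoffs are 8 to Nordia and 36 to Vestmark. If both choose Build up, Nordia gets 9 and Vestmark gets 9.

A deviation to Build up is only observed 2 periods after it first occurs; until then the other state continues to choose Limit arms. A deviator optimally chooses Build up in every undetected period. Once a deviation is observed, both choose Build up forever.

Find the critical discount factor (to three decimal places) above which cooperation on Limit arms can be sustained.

Deviating for the 2 undetected periods gains 36−21 = 15 per period over cooperation, then loses 21−9 = 12 per period forever once punishment starts.
Gain: 15(1 + ρ + … + ρ^1); loss: 12·ρ^2/(1−ρ).
No profitable deviation ⇔ 15(1−ρ^2) ≤ 12·ρ^2, i.e. ρ^2 ≥ 15/(15+12) = 5/9.
Hence ρ ≥ (5/9)^(1/2) ≈ 0.745.

0.745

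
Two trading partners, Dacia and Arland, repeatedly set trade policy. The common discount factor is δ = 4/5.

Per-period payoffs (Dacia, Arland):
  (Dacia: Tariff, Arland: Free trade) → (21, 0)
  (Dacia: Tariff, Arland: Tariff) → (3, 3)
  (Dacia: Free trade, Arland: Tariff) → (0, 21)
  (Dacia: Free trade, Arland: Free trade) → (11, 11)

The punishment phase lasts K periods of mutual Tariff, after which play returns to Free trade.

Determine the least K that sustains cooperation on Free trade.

IC: δ(1−δ^K)/(1−δ) ≥ (21−11)/(11−3) = 5/4.
With δ = 4/5: need 1 − δ^K ≥ 5/4·(1−4/5)/(4/5), i.e. δ^K ≤ 0.6875.
Since (4/5)^1 = 0.8000 and (4/5)^2 = 0.6400, the smallest such K is 2.

2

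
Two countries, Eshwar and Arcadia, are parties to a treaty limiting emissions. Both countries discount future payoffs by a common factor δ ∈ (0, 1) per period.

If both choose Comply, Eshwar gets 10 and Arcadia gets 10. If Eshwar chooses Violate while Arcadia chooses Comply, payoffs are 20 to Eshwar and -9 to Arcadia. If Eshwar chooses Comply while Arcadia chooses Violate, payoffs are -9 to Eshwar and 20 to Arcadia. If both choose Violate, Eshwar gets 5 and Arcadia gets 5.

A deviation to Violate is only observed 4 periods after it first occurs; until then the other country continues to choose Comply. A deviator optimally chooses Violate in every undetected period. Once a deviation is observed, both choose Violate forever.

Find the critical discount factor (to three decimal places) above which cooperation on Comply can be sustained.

The best deviation is to choose Violate for all 4 undetected periods, earning 20 each, then 5 forever once detected.
Deviation value: 20(1−δ^4)/(1−δ) + 5δ^4/(1−δ); cooperation value: 10/(1−δ).
IC: 10 ≥ 20(1−δ^4) + 5δ^4 = 20 − 15δ^4.
So δ^4 ≥ 10/15 = 2/3, giving δ ≥ (2/3)^(1/4) ≈ 0.904.

0.904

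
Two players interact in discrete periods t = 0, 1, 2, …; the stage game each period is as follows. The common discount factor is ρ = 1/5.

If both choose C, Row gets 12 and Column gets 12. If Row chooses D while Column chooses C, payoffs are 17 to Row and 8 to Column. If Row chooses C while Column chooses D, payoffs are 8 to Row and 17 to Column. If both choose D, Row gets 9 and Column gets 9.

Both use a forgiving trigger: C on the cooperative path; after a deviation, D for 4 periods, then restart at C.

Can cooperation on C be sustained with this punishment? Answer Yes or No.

No

IC: ρ+…+ρ^4 ≥ (17−12)/(12−9) = 5/3.
At ρ = 1/5: partial sum = 0.2496 < 1.6667. Cooperation not sustainable.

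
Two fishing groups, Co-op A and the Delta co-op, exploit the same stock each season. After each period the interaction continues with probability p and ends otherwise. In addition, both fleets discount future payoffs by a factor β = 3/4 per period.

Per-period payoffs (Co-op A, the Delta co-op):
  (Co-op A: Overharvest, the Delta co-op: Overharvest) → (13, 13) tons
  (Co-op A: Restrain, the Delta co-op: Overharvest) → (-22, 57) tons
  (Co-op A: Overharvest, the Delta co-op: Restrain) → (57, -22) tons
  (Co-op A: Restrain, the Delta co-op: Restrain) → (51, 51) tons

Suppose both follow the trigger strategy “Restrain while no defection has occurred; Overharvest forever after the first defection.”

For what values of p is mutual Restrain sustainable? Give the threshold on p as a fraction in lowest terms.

With continuation probability p and discount β, the effective per-period discount factor is βp.
Grim-trigger IC: βp ≥ (57−51)/(57−13) = 3/22.
So p ≥ (3/22)/(3/4) = 2/11.

2/11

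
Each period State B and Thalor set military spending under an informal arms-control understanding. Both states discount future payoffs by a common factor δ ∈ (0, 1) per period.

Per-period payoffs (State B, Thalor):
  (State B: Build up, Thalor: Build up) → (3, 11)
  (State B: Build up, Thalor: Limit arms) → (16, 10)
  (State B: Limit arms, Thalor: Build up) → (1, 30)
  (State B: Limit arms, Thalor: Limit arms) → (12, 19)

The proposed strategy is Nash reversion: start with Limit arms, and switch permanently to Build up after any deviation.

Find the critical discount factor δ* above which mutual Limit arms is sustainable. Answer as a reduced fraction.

11/19

For State B: deviation gain 16−12 = 4, per-period punishment loss 12−3 = 9. IC gives δ ≥ 4/13.
For Thalor: gain 11, loss 8 per period, so δ ≥ 11/19.
The tighter constraint is Thalor's, so cooperation needs δ ≥ 11/19.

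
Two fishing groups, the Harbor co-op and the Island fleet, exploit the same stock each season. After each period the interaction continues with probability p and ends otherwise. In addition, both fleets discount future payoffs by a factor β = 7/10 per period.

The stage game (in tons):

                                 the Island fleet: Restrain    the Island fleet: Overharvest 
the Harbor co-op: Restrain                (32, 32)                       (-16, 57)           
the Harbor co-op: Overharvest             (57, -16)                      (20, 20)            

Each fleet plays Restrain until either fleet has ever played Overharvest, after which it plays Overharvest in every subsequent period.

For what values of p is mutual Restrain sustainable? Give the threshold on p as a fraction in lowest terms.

With continuation probability p and discount β, the effective per-period discount factor is βp.
Grim-trigger IC: βp ≥ (57−32)/(57−20) = 25/37.
So p ≥ (25/37)/(7/10) = 250/259.

250/259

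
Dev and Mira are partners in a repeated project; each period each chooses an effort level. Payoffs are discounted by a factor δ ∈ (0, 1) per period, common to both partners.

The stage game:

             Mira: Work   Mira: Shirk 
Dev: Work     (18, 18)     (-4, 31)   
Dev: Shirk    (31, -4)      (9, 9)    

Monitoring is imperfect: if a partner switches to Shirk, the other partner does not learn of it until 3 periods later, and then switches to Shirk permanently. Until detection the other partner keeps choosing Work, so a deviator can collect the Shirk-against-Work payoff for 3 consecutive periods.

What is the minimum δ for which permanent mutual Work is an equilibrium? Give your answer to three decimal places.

A deviator earns 31 for 3 periods, then 9 forever; cooperating earns 18 forever. Multiplying the IC by (1−δ):
18 ≥ 31(1−δ^3) + 9δ^3, so 22·δ^3 ≥ 13 and δ^3 ≥ 13/22.
δ ≥ (13/22)^(1/3) ≈ 0.839.

0.839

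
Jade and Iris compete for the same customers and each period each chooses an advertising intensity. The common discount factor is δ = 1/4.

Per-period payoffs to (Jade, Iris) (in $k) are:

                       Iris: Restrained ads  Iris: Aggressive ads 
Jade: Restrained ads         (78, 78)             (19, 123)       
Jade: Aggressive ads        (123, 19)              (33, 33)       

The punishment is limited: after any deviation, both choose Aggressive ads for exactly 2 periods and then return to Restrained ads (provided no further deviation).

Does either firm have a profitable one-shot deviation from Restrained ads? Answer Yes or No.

IC: δ+…+δ^2 ≥ (123−78)/(78−33) = 1.
At δ = 1/4: partial sum = 0.3125 < 1.0000. Cooperation not sustainable.

Yes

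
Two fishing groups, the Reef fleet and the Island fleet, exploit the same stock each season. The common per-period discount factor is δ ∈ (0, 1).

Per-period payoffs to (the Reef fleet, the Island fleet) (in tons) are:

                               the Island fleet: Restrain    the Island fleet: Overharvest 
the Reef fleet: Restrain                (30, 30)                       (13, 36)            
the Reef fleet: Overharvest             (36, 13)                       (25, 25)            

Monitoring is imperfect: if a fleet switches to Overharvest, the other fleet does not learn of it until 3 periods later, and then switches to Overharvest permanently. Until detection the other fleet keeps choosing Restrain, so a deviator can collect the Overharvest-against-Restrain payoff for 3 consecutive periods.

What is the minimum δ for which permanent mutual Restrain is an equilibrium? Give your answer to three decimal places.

0.817

The best deviation is to choose Overharvest for all 3 undetected periods, earning 36 each, then 25 forever once detected.
Deviation value: 36(1−δ^3)/(1−δ) + 25δ^3/(1−δ); cooperation value: 30/(1−δ).
IC: 30 ≥ 36(1−δ^3) + 25δ^3 = 36 − 11δ^3.
So δ^3 ≥ 6/11, giving δ ≥ (6/11)^(1/3) ≈ 0.817.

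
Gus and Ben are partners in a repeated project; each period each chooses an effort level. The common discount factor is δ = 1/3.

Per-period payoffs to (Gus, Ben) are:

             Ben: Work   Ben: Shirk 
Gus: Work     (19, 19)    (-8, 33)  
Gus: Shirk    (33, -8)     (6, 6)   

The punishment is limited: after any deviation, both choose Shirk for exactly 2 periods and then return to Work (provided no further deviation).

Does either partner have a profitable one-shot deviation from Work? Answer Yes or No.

A one-shot deviation gives 33 now, then 6 for 2 periods, then back to 19.
Gain from deviating: (33−19) today; loss: (19−6) in each of the next 2 periods.
No-deviation condition: (19−6)(δ+…+δ^2) ≥ 33−19, i.e. δ+…+δ^2 ≥ 14/13.
At δ = 1/3: δ+…+δ^2 = 0.4444 < 1.0769.
So cooperation is not sustainable.

Yes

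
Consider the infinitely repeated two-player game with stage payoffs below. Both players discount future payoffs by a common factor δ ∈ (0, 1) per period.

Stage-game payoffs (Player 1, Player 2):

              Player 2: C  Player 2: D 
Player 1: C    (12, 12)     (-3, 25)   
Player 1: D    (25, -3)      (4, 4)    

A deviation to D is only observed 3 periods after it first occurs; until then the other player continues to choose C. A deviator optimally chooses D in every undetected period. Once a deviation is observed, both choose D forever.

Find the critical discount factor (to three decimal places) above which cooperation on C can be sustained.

A deviator earns 25 for 3 periods, then 4 forever; cooperating earns 12 forever. Multiplying the IC by (1−δ):
12 ≥ 25(1−δ^3) + 4δ^3, so 21·δ^3 ≥ 13 and δ^3 ≥ 13/21.
δ ≥ (13/21)^(1/3) ≈ 0.852.

0.852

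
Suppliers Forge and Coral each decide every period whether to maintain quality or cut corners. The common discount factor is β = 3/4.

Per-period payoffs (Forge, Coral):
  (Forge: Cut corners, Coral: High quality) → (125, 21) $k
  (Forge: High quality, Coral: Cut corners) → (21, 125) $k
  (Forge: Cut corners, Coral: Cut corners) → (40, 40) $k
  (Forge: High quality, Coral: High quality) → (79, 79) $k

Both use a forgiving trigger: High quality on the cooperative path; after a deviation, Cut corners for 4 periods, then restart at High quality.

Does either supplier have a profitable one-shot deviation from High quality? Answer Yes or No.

A one-shot deviation gives 125 now, then 40 for 4 periods, then back to 79.
Gain from deviating: (125−79) today; loss: (79−40) in each of the next 4 periods.
No-deviation condition: (79−40)(β+…+β^4) ≥ 125−79, i.e. β+…+β^4 ≥ 46/39.
At β = 3/4: β+…+β^4 = 2.0508 ≥ 1.1795.
So cooperation is sustainable.

No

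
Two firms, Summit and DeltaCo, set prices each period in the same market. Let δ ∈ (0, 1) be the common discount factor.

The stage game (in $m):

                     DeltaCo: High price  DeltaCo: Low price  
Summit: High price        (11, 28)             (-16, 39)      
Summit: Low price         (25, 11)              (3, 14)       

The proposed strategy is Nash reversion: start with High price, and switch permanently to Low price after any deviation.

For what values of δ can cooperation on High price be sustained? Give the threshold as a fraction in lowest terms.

Summit's threshold: (25−11)/(25−3) = 7/11.
DeltaCo's threshold: (39−28)/(39−14) = 11/25.
7/11 > 11/25, so Summit binds and δ* = 7/11.

7/11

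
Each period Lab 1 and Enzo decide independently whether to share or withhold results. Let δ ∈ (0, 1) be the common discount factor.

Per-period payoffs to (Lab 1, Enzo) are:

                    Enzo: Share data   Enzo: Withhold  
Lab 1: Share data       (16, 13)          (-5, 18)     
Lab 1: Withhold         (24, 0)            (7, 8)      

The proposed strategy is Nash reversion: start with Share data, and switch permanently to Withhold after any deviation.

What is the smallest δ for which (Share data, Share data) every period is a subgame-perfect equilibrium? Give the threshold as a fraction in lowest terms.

1/2

Lab 1's threshold: (24−16)/(24−7) = 8/17.
Enzo's threshold: (18−13)/(18−8) = 1/2.
8/17 < 1/2, so Enzo binds and δ* = 1/2.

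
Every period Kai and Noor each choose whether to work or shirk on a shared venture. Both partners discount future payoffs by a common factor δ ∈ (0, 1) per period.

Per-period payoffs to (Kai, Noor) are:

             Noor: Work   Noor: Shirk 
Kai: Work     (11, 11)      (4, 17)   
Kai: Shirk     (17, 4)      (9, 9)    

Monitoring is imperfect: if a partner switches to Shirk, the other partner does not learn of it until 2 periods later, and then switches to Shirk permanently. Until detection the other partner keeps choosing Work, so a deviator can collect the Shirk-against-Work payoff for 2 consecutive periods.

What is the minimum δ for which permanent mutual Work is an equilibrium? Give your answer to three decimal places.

Deviating for the 2 undetected periods gains 17−11 = 6 per period over cooperation, then loses 11−9 = 2 per period forever once punishment starts.
Gain: 6(1 + δ + … + δ^1); loss: 2·δ^2/(1−δ).
No profitable deviation ⇔ 6(1−δ^2) ≤ 2·δ^2, i.e. δ^2 ≥ 6/(6+2) = 3/4.
Hence δ ≥ (3/4)^(1/2) ≈ 0.866.

0.866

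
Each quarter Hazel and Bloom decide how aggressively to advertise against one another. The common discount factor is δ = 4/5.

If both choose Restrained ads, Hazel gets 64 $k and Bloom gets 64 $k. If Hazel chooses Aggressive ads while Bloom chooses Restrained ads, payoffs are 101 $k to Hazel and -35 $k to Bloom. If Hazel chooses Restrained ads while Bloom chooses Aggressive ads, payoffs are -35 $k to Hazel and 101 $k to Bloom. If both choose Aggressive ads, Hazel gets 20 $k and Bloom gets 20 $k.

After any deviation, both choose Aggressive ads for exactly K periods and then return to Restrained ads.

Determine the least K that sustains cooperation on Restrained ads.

No profitable deviation requires (64−20)(δ+…+δ^K) ≥ 101−64, i.e. δ+…+δ^K ≥ 37/44 ≈ 0.8409.
With δ = 4/5, the partial sums are K=1: 0.8000, K=2: 1.4400.
K = 2 is the first length at which the sum reaches 0.8409.

2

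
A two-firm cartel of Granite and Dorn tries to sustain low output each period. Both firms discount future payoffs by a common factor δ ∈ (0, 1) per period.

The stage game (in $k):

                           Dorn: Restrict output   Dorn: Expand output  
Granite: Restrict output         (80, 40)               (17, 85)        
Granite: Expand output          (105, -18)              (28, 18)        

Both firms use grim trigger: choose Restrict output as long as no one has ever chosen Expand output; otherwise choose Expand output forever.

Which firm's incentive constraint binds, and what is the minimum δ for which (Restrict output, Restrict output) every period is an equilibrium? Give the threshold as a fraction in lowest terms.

Dorn; δ ≥ 45/67

Granite: cooperation gives 80 each period; deviation gives 105 once then 28 forever.
  80/(1−δ) ≥ 105 + 28δ/(1−δ) ⇒ δ ≥ 25/77.
Dorn: cooperation gives 40 each period; deviation gives 85 once then 18 forever.
  δ ≥ 45/67.
Both must hold, so the binding constraint is Dorn's: δ ≥ 45/67.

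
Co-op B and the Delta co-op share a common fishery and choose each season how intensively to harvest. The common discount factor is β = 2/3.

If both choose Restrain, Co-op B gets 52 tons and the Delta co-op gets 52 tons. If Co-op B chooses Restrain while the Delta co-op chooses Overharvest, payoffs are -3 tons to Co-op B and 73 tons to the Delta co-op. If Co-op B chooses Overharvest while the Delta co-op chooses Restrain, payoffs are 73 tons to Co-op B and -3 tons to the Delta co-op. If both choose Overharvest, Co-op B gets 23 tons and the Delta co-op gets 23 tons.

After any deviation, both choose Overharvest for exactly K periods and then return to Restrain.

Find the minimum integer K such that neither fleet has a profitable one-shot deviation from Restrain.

2

No profitable deviation requires (52−23)(β+…+β^K) ≥ 73−52, i.e. β+…+β^K ≥ 21/29 ≈ 0.7241.
With β = 2/3, the partial sums are K=1: 0.6667, K=2: 1.1111.
K = 2 is the first length at which the sum reaches 0.7241.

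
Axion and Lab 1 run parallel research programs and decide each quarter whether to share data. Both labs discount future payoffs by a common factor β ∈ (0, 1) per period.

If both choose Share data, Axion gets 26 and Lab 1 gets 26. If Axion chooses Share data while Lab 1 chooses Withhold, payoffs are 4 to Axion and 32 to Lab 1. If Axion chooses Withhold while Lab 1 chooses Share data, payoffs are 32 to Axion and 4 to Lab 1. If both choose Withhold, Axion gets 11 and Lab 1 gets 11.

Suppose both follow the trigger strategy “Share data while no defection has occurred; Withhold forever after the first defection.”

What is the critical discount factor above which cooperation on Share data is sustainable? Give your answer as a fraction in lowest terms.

Under grim trigger the critical discount factor is (T−C)/(T−P) with T = 32, C = 26, P = 11.
β* = (32−26)/(32−11) = 6/21 = 2/7.

2/7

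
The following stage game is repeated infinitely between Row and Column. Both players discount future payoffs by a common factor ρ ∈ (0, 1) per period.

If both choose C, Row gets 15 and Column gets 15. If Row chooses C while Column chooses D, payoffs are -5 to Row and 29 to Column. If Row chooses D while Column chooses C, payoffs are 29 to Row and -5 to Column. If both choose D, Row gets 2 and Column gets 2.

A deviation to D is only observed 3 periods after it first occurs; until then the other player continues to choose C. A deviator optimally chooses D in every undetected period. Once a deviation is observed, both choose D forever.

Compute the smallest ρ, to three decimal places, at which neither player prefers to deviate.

Deviating for the 3 undetected periods gains 29−15 = 14 per period over cooperation, then loses 15−2 = 13 per period forever once punishment starts.
Gain: 14(1 + ρ + … + ρ^2); loss: 13·ρ^3/(1−ρ).
No profitable deviation ⇔ 14(1−ρ^3) ≤ 13·ρ^3, i.e. ρ^3 ≥ 14/(14+13) = 14/27.
Hence ρ ≥ (14/27)^(1/3) ≈ 0.803.

0.803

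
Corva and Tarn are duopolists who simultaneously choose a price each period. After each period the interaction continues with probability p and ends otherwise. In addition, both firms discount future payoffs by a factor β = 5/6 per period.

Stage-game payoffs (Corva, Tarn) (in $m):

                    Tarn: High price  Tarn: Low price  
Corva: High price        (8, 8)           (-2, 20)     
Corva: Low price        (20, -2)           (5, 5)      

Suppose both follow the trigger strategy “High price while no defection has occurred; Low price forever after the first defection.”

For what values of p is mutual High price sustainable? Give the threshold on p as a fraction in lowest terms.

Expected continuation weight on next period's payoff is β·p = 5/6·p, which plays the role of the discount factor.
Cooperation requires 5/6·p ≥ (20−8)/(20−5) = 4/5, hence p ≥ 24/25.

24/25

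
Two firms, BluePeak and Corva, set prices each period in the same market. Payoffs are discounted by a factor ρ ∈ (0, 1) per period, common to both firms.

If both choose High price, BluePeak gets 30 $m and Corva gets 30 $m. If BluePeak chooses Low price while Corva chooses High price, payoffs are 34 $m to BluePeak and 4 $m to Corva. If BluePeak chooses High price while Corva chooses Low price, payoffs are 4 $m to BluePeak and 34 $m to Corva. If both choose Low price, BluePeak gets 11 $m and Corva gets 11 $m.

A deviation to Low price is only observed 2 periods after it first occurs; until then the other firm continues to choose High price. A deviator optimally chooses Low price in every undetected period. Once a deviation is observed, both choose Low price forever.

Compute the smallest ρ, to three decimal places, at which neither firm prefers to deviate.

0.417

The best deviation is to choose Low price for all 2 undetected periods, earning 34 each, then 11 forever once detected.
Deviation value: 34(1−ρ^2)/(1−ρ) + 11ρ^2/(1−ρ); cooperation value: 30/(1−ρ).
IC: 30 ≥ 34(1−ρ^2) + 11ρ^2 = 34 − 23ρ^2.
So ρ^2 ≥ 4/23, giving ρ ≥ (4/23)^(1/2) ≈ 0.417.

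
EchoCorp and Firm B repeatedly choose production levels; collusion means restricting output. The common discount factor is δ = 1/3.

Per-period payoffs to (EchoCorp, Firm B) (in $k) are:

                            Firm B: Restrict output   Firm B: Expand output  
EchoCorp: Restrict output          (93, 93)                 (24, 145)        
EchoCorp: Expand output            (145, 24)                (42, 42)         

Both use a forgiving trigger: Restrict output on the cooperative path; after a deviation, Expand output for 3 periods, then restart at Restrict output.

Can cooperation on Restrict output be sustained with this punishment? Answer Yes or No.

A one-shot deviation gives 145 now, then 42 for 3 periods, then back to 93.
Gain from deviating: (145−93) today; loss: (93−42) in each of the next 3 periods.
No-deviation condition: (93−42)(δ+…+δ^3) ≥ 145−93, i.e. δ+…+δ^3 ≥ 52/51.
At δ = 1/3: δ+…+δ^3 = 0.4815 < 1.0196.
So cooperation is not sustainable.

No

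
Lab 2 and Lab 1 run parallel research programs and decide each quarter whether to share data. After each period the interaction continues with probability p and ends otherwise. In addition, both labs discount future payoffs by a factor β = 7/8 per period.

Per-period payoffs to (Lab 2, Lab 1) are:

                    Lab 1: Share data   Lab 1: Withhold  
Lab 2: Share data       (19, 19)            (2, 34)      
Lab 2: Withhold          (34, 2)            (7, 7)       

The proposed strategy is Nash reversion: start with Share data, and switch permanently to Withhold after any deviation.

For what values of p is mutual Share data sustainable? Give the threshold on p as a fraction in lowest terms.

40/63

Expected continuation weight on next period's payoff is β·p = 7/8·p, which plays the role of the discount factor.
Cooperation requires 7/8·p ≥ (34−19)/(34−7) = 5/9, hence p ≥ 40/63.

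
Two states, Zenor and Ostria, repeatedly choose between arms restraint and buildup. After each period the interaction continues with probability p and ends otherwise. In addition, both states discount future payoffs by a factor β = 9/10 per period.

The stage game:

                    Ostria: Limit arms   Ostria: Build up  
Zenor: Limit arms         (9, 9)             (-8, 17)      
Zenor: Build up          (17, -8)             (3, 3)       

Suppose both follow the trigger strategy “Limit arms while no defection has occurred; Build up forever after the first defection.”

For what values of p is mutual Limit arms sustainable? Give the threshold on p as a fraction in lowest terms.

40/63

Expected continuation weight on next period's payoff is β·p = 9/10·p, which plays the role of the discount factor.
Cooperation requires 9/10·p ≥ (17−9)/(17−3) = 4/7, hence p ≥ 40/63.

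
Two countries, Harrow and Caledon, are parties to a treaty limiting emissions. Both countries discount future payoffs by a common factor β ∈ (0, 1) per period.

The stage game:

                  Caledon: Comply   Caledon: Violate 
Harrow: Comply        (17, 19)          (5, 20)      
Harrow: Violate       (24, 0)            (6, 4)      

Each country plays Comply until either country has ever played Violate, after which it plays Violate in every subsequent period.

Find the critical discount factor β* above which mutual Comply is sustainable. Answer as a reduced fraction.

Harrow: cooperation gives 17 each period; deviation gives 24 once then 6 forever.
  17/(1−β) ≥ 24 + 6β/(1−β) ⇒ β ≥ 7/18.
Caledon: cooperation gives 19 each period; deviation gives 20 once then 4 forever.
  β ≥ 1/16.
Both must hold, so the binding constraint is Harrow's: β ≥ 7/18.

7/18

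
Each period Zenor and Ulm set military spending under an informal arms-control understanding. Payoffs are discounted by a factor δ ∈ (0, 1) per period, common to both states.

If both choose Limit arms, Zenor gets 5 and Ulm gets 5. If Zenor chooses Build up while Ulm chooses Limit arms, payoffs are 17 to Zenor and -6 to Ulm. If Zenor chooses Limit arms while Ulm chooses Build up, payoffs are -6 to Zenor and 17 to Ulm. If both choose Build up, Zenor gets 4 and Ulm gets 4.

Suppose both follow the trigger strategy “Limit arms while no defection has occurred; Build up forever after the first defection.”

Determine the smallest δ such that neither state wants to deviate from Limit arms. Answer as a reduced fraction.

Under grim trigger the critical discount factor is (T−C)/(T−P) with T = 17, C = 5, P = 4.
δ* = (17−5)/(17−4) = 12/13.

12/13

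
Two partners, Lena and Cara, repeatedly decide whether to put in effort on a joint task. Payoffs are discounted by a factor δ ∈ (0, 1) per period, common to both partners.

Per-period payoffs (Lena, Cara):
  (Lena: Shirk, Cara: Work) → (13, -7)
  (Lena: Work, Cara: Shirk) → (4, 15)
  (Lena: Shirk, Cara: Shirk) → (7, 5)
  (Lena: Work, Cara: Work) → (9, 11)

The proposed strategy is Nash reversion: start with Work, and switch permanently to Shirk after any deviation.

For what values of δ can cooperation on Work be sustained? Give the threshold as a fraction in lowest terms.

For Lena: deviation gain 13−9 = 4, per-period punishment loss 9−7 = 2. IC gives δ ≥ 4/6 = 2/3.
For Cara: gain 4, loss 6 per period, so δ ≥ 4/10 = 2/5.
The tighter constraint is Lena's, so cooperation needs δ ≥ 2/3.

2/3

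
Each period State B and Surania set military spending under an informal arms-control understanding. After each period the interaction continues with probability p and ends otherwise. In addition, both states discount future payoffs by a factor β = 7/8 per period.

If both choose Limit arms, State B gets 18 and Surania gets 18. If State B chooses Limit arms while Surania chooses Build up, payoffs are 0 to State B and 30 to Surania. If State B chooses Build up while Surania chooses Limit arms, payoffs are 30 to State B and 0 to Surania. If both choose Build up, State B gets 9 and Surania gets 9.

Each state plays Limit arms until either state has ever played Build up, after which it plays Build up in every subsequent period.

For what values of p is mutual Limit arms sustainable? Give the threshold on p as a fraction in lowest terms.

32/49

Expected continuation weight on next period's payoff is β·p = 7/8·p, which plays the role of the discount factor.
Cooperation requires 7/8·p ≥ (30−18)/(30−9) = 4/7, hence p ≥ 32/49.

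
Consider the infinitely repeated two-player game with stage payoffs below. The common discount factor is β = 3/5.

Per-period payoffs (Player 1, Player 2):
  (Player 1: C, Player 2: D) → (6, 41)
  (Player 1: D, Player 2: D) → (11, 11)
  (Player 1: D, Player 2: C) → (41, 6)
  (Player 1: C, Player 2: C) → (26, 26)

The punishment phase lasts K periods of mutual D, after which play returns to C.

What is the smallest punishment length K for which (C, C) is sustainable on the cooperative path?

No profitable deviation requires (26−11)(β+…+β^K) ≥ 41−26, i.e. β+…+β^K ≥ 1 ≈ 1.0000.
With β = 3/5, the partial sums are K=1: 0.6000, K=2: 0.9600, K=3: 1.1760.
K = 3 is the first length at which the sum reaches 1.0000.

3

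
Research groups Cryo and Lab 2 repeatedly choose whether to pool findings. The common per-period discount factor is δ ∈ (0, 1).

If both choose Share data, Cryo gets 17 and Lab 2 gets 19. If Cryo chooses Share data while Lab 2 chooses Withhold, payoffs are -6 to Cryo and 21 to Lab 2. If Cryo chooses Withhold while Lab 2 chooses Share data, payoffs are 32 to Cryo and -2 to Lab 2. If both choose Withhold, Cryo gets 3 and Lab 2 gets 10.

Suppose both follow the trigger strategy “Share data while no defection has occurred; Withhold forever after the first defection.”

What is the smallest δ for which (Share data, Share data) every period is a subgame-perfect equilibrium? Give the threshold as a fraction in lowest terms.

15/29

Cryo: cooperation gives 17 each period; deviation gives 32 once then 3 forever.
  17/(1−δ) ≥ 32 + 3δ/(1−δ) ⇒ δ ≥ 15/29.
Lab 2: cooperation gives 19 each period; deviation gives 21 once then 10 forever.
  δ ≥ 2/11.
Both must hold, so the binding constraint is Cryo's: δ ≥ 15/29.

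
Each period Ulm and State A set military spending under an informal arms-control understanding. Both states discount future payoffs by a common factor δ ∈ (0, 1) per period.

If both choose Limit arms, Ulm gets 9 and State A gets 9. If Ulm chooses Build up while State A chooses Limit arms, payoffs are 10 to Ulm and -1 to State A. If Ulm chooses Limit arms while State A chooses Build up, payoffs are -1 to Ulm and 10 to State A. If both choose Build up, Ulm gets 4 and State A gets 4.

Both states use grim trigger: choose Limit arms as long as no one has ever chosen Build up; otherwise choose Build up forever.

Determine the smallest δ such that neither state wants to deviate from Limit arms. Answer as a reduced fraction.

1/6

9/(1−δ) ≥ 10 + 4δ/(1−δ)
9 ≥ 10 − 6δ
δ ≥ 1/6.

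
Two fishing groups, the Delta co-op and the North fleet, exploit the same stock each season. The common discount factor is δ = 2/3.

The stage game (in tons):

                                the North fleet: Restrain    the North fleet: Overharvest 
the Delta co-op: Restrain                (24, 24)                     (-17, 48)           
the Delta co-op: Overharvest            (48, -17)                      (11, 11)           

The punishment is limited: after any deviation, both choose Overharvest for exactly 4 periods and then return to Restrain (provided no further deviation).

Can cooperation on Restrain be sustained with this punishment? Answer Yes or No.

IC: δ+…+δ^4 ≥ (48−24)/(24−11) = 24/13.
At δ = 2/3: partial sum = 1.6049 < 1.8462. Cooperation not sustainable.

No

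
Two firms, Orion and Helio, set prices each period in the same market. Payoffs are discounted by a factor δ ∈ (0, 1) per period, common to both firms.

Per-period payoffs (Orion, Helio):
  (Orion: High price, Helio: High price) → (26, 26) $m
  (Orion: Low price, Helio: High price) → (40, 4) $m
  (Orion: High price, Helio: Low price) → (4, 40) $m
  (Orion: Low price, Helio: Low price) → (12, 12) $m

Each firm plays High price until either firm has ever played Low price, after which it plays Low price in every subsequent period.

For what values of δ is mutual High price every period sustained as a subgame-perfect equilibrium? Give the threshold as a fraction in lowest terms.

Under grim trigger the critical discount factor is (T−C)/(T−P) with T = 40, C = 26, P = 12.
δ* = (40−26)/(40−12) = 14/28 = 1/2.

1/2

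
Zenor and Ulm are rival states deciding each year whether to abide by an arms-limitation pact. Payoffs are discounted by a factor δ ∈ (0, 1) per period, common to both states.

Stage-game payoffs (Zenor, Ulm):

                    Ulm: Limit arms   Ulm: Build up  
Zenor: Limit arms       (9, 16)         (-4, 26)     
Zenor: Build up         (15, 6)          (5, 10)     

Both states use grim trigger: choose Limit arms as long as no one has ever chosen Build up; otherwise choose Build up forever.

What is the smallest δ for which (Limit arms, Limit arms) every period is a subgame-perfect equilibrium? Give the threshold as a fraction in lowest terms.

5/8

For Zenor: deviation gain 15−9 = 6, per-period punishment loss 9−5 = 4. IC gives δ ≥ 6/10 = 3/5.
For Ulm: gain 10, loss 6 per period, so δ ≥ 10/16 = 5/8.
The tighter constraint is Ulm's, so cooperation needs δ ≥ 5/8.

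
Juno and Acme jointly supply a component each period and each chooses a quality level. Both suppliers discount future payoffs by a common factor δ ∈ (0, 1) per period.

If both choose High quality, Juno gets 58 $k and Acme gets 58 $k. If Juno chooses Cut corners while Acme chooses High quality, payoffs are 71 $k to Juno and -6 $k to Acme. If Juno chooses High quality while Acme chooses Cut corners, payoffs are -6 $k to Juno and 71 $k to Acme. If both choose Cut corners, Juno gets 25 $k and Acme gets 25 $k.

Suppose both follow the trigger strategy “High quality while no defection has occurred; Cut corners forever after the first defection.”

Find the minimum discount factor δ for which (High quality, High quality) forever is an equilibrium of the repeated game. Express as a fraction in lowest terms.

13/46

Under grim trigger the critical discount factor is (T−C)/(T−P) with T = 71, C = 58, P = 25.
δ* = (71−58)/(71−25) = 13/46.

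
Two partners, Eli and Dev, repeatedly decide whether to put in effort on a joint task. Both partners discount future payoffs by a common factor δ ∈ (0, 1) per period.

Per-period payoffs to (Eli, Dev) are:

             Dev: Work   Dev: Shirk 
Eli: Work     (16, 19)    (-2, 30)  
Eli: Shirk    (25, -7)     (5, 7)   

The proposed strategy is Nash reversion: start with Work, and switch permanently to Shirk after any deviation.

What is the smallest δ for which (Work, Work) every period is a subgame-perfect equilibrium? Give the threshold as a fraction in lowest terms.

11/23

Eli: cooperation gives 16 each period; deviation gives 25 once then 5 forever.
  16/(1−δ) ≥ 25 + 5δ/(1−δ) ⇒ δ ≥ 9/20.
Dev: cooperation gives 19 each period; deviation gives 30 once then 7 forever.
  δ ≥ 11/23.
Both must hold, so the binding constraint is Dev's: δ ≥ 11/23.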